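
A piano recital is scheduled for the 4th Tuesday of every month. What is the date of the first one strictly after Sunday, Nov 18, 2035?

Nov 2035 starts on a Thursday; its first Tuesday is the 6th, so the 4th Tuesday is the 27th — Nov 27, 2035.
Nov 27, 2035 is after Nov 18, 2035, so that is the next one.

Nov 27, 2035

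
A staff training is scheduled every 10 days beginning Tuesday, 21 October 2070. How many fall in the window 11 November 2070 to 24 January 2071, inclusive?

Occurrences land 10·i days after 21 October 2070 for i = 0, 1, 2, …
11 November 2070 is 21 days after the start; 21 ÷ 10 = 2 remainder 1; since the remainder is 1, round up to i = 3. First occurrence in the window: #4 on 20 November 2070 (3×10 = 30 days in).
24 January 2071 is 95 days after the start; 95 ÷ 10 = 9 remainder 5. Last occurrence in the window: #10 on 19 January 2071.
Occurrences #4 through #10: 7 in total.

7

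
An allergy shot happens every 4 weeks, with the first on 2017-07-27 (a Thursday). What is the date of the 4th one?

The 4th occurrence is 3 intervals after the first: 3 × 28 = 84 days after 2017-07-27.
July has 31 days — 4 days to the end of July leaves 80.
August has 31 days (49 left).
September has 30 days (19 left).
19 days into October → 2017-10-19.

2017-10-19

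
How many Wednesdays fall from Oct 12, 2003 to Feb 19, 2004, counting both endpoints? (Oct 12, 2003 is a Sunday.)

Oct 12, 2003 is a Sunday; the first Wednesday on or after it is Oct 15, 2003 (3 days later).
From Oct 15, 2003 to Feb 19, 2004: 16 + 30 + 31 + 31 + 19 = 127 days (rest of Oct, Nov, Dec, Jan, Feb).
127 ÷ 7 = 18 full weeks with remainder 1, so 18 more Wednesdays after the first → 19.

19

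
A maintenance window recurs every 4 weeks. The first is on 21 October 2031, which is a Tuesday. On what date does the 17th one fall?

11 January 2033

The 17th occurrence is 16 intervals after the first: 16 × 28 = 448 days after 21 October 2031.
October has 31 days — 10 days to the end of October leaves 438.
From end of October to end of 2031 is 61 days (377 left).
2032 has 366 days (11 left).
11 days into January → 11 January 2033.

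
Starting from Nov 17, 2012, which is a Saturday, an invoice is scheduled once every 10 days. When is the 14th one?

Mar 27, 2013

The 14th occurrence is 13 intervals after the first: 13 × 10 = 130 days after Nov 17, 2012.
Nov has 30 days — 13 days to the end of Nov leaves 117.
Dec has 31 days (86 left).
Jan has 31 days (55 left).
Feb has 28 days (27 left).
27 days into Mar → Mar 27, 2013.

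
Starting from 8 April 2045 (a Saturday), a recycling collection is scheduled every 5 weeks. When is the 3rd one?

The 3rd occurrence is 2 intervals after the first: 2 × 35 = 70 days after 8 April 2045.
April has 30 days — 22 days to the end of April leaves 48.
May has 31 days (17 left).
17 days into June → 17 June 2045.

17 June 2045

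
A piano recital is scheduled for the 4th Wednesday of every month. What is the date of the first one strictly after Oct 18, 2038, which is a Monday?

Oct 27, 2038

Oct 2038 starts on a Friday; its first Wednesday is the 6th, so the 4th Wednesday is the 27th — Oct 27, 2038.
Oct 27, 2038 is after Oct 18, 2038, so that is the next one.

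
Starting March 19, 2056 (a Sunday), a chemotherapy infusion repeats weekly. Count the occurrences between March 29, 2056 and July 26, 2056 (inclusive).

Occurrences land 7·i days after March 19, 2056 for i = 0, 1, 2, …
March 29, 2056 is 10 days after the start; 10 ÷ 7 = 1 remainder 3; since the remainder is 3, round up to i = 2. First occurrence in the window: #3 on April 2, 2056 (2×7 = 14 days in).
July 26, 2056 is 129 days after the start; 129 ÷ 7 = 18 remainder 3. Last occurrence in the window: #19 on July 23, 2056.
Occurrences #3 through #19: 17 in total.

17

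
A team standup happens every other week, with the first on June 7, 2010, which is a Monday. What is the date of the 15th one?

The 15th occurrence is 14 intervals after the first: 14 × 14 = 196 days after June 7, 2010.
June has 30 days — 23 days to the end of June leaves 173.
July has 31 days (142 left).
August has 31 days (111 left).
September has 30 days (81 left).
October has 31 days (50 left).
November has 30 days (20 left).
20 days into December → December 20, 2010.

December 20, 2010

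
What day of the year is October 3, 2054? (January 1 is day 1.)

Days in months before October: 31 + 28 + 31 + 30 + 31 + 30 + 31 + 31 + 30 = 273.
Plus 3 days into October → day 276.

276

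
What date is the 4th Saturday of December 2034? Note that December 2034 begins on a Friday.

December 2034 begins on a Friday, so the first Saturday is December 2 (1 day later).
The 4th Saturday is 3 weeks later: 2 + 21 = 23.

2034-12-23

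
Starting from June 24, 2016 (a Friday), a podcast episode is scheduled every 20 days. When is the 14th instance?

The 14th occurrence is 13 intervals after the first: 13 × 20 = 260 days after June 24, 2016.
June has 30 days — 6 days to the end of June leaves 254.
July has 31 days (223 left).
August has 31 days (192 left).
September has 30 days (162 left).
October has 31 days (131 left).
November has 30 days (101 left).
December has 31 days (70 left).
January has 31 days (39 left).
February has 28 days (11 left).
11 days into March → March 11, 2017.

March 11, 2017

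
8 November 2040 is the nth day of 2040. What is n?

Days in months before November: 31 + 29 + 31 + 30 + 31 + 30 + 31 + 31 + 30 + 31 = 305.
Plus 8 days into November → day 313.

313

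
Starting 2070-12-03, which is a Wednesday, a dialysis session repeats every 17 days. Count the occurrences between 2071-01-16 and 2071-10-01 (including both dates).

15

Occurrences land 17·i days after 2070-12-03 for i = 0, 1, 2, …
2071-01-16 is 44 days after the start; 44 ÷ 17 = 2 remainder 10; since the remainder is 10, round up to i = 3. First occurrence in the window: #4 on 2071-01-23 (3×17 = 51 days in).
2071-10-01 is 302 days after the start; 302 ÷ 17 = 17 remainder 13. Last occurrence in the window: #18 on 2071-09-18.
Occurrences #4 through #18: 15 in total.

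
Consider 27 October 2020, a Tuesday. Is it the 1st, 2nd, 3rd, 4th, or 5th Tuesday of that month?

4th

Day 27 falls in week ⌈27/7⌉ of the month.
Days 1–7 hold the 1st Tuesday, 8–14 the 2nd, 15–21 the 3rd, 22–28 the 4th, 29–31 the 5th.
27 is in the range for the 4th.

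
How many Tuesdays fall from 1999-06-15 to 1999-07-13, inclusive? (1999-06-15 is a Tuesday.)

1999-06-15 is a Tuesday; the first Tuesday on or after it is 1999-06-15.
From 1999-06-15 to 1999-07-13: 15 + 13 = 28 days (rest of June, July).
28 ÷ 7 = 4 full weeks with remainder 0, so 4 more Tuesdays after the first → 5.

5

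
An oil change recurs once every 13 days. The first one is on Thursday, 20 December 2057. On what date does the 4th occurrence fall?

The 4th occurrence is 3 intervals after the first: 3 × 13 = 39 days after 20 December 2057.
December has 31 days — 11 days to the end of December leaves 28.
28 days into January → 28 January 2058.

28 January 2058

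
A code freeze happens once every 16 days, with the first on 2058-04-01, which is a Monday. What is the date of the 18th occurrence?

The 18th occurrence is 17 intervals after the first: 17 × 16 = 272 days after 2058-04-01.
April has 30 days — 29 days to the end of April leaves 243.
May has 31 days (212 left).
June has 30 days (182 left).
July has 31 days (151 left).
August has 31 days (120 left).
September has 30 days (90 left).
October has 31 days (59 left).
November has 30 days (29 left).
29 days into December → 2058-12-29.

2058-12-29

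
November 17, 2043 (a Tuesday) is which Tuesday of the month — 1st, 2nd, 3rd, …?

3rd

Day 17 falls in week ⌈17/7⌉ of the month.
Days 1–7 hold the 1st Tuesday, 8–14 the 2nd, 15–21 the 3rd, 22–28 the 4th, 29–31 the 5th.
17 is in the range for the 3rd.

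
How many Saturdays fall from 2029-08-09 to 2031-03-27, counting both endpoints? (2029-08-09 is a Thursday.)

2029-08-09 is a Thursday; the first Saturday on or after it is 2029-08-11 (2 days later).
From 2029-08-11 to 2031-03-27: 142 + 365 + 86 = 593 days (rest of 2029, 2030, to 2031-03-27 in 2031).
593 ÷ 7 = 84 full weeks with remainder 5, so 84 more Saturdays after the first → 85.

85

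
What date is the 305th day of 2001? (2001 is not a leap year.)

1 November 2001

January has 31 days (305 − 31 = 274 remain).
February has 28 days (274 − 28 = 246 remain).
March has 31 days (246 − 31 = 215 remain).
April has 30 days (215 − 30 = 185 remain).
May has 31 days (185 − 31 = 154 remain).
June has 30 days (154 − 30 = 124 remain).
July has 31 days (124 − 31 = 93 remain).
August has 31 days (93 − 31 = 62 remain).
September has 30 days (62 − 30 = 32 remain).
October has 31 days (32 − 31 = 1 remain).
1 into November → November 1.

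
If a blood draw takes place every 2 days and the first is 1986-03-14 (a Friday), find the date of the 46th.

The 46th occurrence is 45 intervals after the first: 45 × 2 = 90 days after 1986-03-14.
March has 31 days — 17 days to the end of March leaves 73.
April has 30 days (43 left).
May has 31 days (12 left).
12 days into June → 1986-06-12.

1986-06-12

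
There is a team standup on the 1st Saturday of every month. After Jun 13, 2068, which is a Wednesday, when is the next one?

Jul 7, 2068

Jun 2068 starts on a Friday, so its 1st Saturday is Jun 2, 2068 (1 day in).
That is not after Jun 13, 2068, so look at Jul 2068.
Jul 2068 starts on a Sunday, so its 1st Saturday is Jul 7, 2068 (6 days in).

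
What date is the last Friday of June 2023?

June 30, 2023

The first Friday of June 2023 is June 2.
June 2023 has 30 days. Adding weeks: 2, 9, 16, 23, 30 — the last one ≤ 30 is the 30th.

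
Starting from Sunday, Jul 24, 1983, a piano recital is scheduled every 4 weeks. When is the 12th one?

May 27, 1984

The 12th occurrence is 11 intervals after the first: 11 × 28 = 308 days after Jul 24, 1983.
Jul has 31 days — 7 days to the end of Jul leaves 301.
Aug has 31 days (270 left).
Sep has 30 days (240 left).
Oct has 31 days (209 left).
Nov has 30 days (179 left).
Dec has 31 days (148 left).
Jan has 31 days (117 left).
Feb has 29 days (88 left).
Mar has 31 days (57 left).
Apr has 30 days (27 left).
27 days into May → May 27, 1984.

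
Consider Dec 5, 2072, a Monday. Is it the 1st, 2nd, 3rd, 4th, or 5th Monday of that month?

Day 5 falls in week ⌈5/7⌉ of the month.
Days 1–7 hold the 1st Monday, 8–14 the 2nd, 15–21 the 3rd, 22–28 the 4th, 29–31 the 5th.
5 is in the range for the 1st.

1st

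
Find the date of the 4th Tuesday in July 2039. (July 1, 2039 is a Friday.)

July 2039 begins on a Friday, so the first Tuesday is July 5 (4 days later).
The 4th Tuesday is 3 weeks later: 5 + 21 = 26.

26 July 2039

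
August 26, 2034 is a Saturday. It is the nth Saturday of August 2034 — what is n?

4th

Day 26 falls in week ⌈26/7⌉ of the month.
Days 1–7 hold the 1st Saturday, 8–14 the 2nd, 15–21 the 3rd, 22–28 the 4th, 29–31 the 5th.
26 is in the range for the 4th.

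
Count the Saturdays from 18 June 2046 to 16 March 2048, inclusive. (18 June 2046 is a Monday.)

91

18 June 2046 is a Monday; the first Saturday on or after it is 23 June 2046 (5 days later).
From 23 June 2046 to 16 March 2048: 191 + 365 + 76 = 632 days (rest of 2046, 2047, to 16 March 2048 in 2048).
632 ÷ 7 = 90 full weeks with remainder 2, so 90 more Saturdays after the first → 91.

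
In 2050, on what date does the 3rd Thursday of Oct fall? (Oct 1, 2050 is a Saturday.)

Oct 20, 2050

Oct 2050 begins on a Saturday, so the first Thursday is Oct 6 (5 days later).
The 3rd Thursday is 2 weeks later: 6 + 14 = 20.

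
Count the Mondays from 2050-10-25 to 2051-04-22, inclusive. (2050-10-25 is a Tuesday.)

2050-10-25 is a Tuesday; the first Monday on or after it is 2050-10-31 (6 days later).
From 2050-10-31 to 2051-04-22: 0 + 30 + 31 + 31 + 28 + 31 + 22 = 173 days (rest of October, November, December, January, February, March, April).
173 ÷ 7 = 24 full weeks with remainder 5, so 24 more Mondays after the first → 25.

25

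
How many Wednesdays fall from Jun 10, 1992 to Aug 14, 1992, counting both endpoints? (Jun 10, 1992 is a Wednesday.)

10

Jun 10, 1992 is a Wednesday; the first Wednesday on or after it is Jun 10, 1992.
From Jun 10, 1992 to Aug 14, 1992: 20 + 31 + 14 = 65 days (rest of Jun, Jul, Aug).
65 ÷ 7 = 9 full weeks with remainder 2, so 9 more Wednesdays after the first → 10.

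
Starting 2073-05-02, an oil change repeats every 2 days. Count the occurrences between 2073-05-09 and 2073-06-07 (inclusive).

Occurrences land 2·i days after 2073-05-02 for i = 0, 1, 2, …
2073-05-09 is 7 days after the start; 7 ÷ 2 = 3 remainder 1; since the remainder is 1, round up to i = 4. First occurrence in the window: #5 on 2073-05-10 (4×2 = 8 days in).
2073-06-07 is 36 days after the start; 36 ÷ 2 = 18 remainder 0. Last occurrence in the window: #19 on 2073-06-07.
Occurrences #5 through #19: 15 in total.

15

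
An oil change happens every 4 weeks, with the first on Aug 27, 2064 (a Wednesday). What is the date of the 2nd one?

Sep 24, 2064

The 2nd occurrence is 1 interval after the first: 1 × 28 = 28 days after Aug 27, 2064.
Aug has 31 days — 4 days to the end of Aug leaves 24.
24 days into Sep → Sep 24, 2064.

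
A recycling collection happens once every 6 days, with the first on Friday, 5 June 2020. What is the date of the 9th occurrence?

23 July 2020

The 9th occurrence is 8 intervals after the first: 8 × 6 = 48 days after 5 June 2020.
June has 30 days — 25 days to the end of June leaves 23.
23 days into July → 23 July 2020.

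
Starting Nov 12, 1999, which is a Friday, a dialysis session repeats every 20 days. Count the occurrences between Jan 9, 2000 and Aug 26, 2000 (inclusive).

12

Occurrences land 20·i days after Nov 12, 1999 for i = 0, 1, 2, …
Jan 9, 2000 is 58 days after the start; 58 ÷ 20 = 2 remainder 18; since the remainder is 18, round up to i = 3. First occurrence in the window: #4 on Jan 11, 2000 (3×20 = 60 days in).
Aug 26, 2000 is 288 days after the start; 288 ÷ 20 = 14 remainder 8. Last occurrence in the window: #15 on Aug 18, 2000.
Occurrences #4 through #15: 12 in total.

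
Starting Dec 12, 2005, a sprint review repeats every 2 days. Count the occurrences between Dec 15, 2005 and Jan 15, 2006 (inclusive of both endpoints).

16

Occurrences land 2·i days after Dec 12, 2005 for i = 0, 1, 2, …
Dec 15, 2005 is 3 days after the start; 3 ÷ 2 = 1 remainder 1; since the remainder is 1, round up to i = 2. First occurrence in the window: #3 on Dec 16, 2005 (2×2 = 4 days in).
Jan 15, 2006 is 34 days after the start; 34 ÷ 2 = 17 remainder 0. Last occurrence in the window: #18 on Jan 15, 2006.
Occurrences #3 through #18: 16 in total.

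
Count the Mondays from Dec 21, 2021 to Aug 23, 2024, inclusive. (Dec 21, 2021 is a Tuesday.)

Dec 21, 2021 is a Tuesday; the first Monday on or after it is Dec 27, 2021 (6 days later).
From Dec 27, 2021 to Aug 23, 2024: 4 + 365 + 365 + 236 = 970 days (rest of 2021, 2022, 2023, to Aug 23, 2024 in 2024).
970 ÷ 7 = 138 full weeks with remainder 4, so 138 more Mondays after the first → 139.

139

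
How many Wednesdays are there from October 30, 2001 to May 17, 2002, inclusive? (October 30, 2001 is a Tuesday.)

29

October 30, 2001 is a Tuesday; the first Wednesday on or after it is October 31, 2001 (1 day later).
From October 31, 2001 to May 17, 2002: 0 + 30 + 31 + 31 + 28 + 31 + 30 + 17 = 198 days (rest of October, November, December, January, February, March, April, May).
198 ÷ 7 = 28 full weeks with remainder 2, so 28 more Wednesdays after the first → 29.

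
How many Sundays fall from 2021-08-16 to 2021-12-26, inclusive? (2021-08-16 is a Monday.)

19

2021-08-16 is a Monday; the first Sunday on or after it is 2021-08-22 (6 days later).
From 2021-08-22 to 2021-12-26: 9 + 30 + 31 + 30 + 26 = 126 days (rest of August, September, October, November, December).
126 ÷ 7 = 18 full weeks with remainder 0, so 18 more Sundays after the first → 19.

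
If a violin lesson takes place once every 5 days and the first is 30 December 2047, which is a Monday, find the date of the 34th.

12 June 2048

The 34th occurrence is 33 intervals after the first: 33 × 5 = 165 days after 30 December 2047.
December has 31 days — 1 day to the end of December leaves 164.
January has 31 days (133 left).
February has 29 days (104 left).
March has 31 days (73 left).
April has 30 days (43 left).
May has 31 days (12 left).
12 days into June → 12 June 2048.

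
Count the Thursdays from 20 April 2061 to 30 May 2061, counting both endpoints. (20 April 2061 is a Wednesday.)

6

20 April 2061 is a Wednesday; the first Thursday on or after it is 21 April 2061 (1 day later).
From 21 April 2061 to 30 May 2061: 9 + 30 = 39 days (rest of April, May).
39 ÷ 7 = 5 full weeks with remainder 4, so 5 more Thursdays after the first → 6.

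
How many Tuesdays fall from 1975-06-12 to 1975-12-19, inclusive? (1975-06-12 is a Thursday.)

1975-06-12 is a Thursday; the first Tuesday on or after it is 1975-06-17 (5 days later).
From 1975-06-17 to 1975-12-19: 13 + 31 + 31 + 30 + 31 + 30 + 19 = 185 days (rest of June, July, August, September, October, November, December).
185 ÷ 7 = 26 full weeks with remainder 3, so 26 more Tuesdays after the first → 27.

27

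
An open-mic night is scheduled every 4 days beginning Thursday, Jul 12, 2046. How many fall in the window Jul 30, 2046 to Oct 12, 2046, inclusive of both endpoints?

Occurrences land 4·i days after Jul 12, 2046 for i = 0, 1, 2, …
Jul 30, 2046 is 18 days after the start; 18 ÷ 4 = 4 remainder 2; since the remainder is 2, round up to i = 5. First occurrence in the window: #6 on Aug 1, 2046 (5×4 = 20 days in).
Oct 12, 2046 is 92 days after the start; 92 ÷ 4 = 23 remainder 0. Last occurrence in the window: #24 on Oct 12, 2046.
Occurrences #6 through #24: 19 in total.

19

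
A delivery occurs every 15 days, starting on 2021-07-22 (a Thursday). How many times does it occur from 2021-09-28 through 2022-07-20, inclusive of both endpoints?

20

Occurrences land 15·i days after 2021-07-22 for i = 0, 1, 2, …
2021-09-28 is 68 days after the start; 68 ÷ 15 = 4 remainder 8; since the remainder is 8, round up to i = 5. First occurrence in the window: #6 on 2021-10-05 (5×15 = 75 days in).
2022-07-20 is 363 days after the start; 363 ÷ 15 = 24 remainder 3. Last occurrence in the window: #25 on 2022-07-17.
Occurrences #6 through #25: 20 in total.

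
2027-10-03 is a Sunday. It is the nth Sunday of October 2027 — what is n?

1st

Day 3 falls in week ⌈3/7⌉ of the month.
Days 1–7 hold the 1st Sunday, 8–14 the 2nd, 15–21 the 3rd, 22–28 the 4th, 29–31 the 5th.
3 is in the range for the 1st.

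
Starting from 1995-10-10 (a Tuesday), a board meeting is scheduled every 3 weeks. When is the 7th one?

The 7th occurrence is 6 intervals after the first: 6 × 21 = 126 days after 1995-10-10.
October has 31 days — 21 days to the end of October leaves 105.
November has 30 days (75 left).
December has 31 days (44 left).
January has 31 days (13 left).
13 days into February → 1996-02-13.

1996-02-13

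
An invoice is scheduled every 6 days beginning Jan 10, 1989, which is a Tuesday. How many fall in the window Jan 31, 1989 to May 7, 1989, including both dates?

Occurrences land 6·i days after Jan 10, 1989 for i = 0, 1, 2, …
Jan 31, 1989 is 21 days after the start; 21 ÷ 6 = 3 remainder 3; since the remainder is 3, round up to i = 4. First occurrence in the window: #5 on Feb 3, 1989 (4×6 = 24 days in).
May 7, 1989 is 117 days after the start; 117 ÷ 6 = 19 remainder 3. Last occurrence in the window: #20 on May 4, 1989.
Occurrences #5 through #20: 16 in total.

16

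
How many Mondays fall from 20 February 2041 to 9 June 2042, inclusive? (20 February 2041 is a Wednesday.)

68

20 February 2041 is a Wednesday; the first Monday on or after it is 25 February 2041 (5 days later).
From 25 February 2041 to 9 June 2042: 309 + 160 = 469 days (rest of 2041, to 9 June 2042 in 2042).
469 ÷ 7 = 67 full weeks with remainder 0, so 67 more Mondays after the first → 68.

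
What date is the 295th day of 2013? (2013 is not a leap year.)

Jan has 31 days (295 − 31 = 264 remain).
Feb has 28 days (264 − 28 = 236 remain).
Mar has 31 days (236 − 31 = 205 remain).
Apr has 30 days (205 − 30 = 175 remain).
May has 31 days (175 − 31 = 144 remain).
Jun has 30 days (144 − 30 = 114 remain).
Jul has 31 days (114 − 31 = 83 remain).
Aug has 31 days (83 − 31 = 52 remain).
Sep has 30 days (52 − 30 = 22 remain).
22 into Oct → Oct 22.

Oct 22, 2013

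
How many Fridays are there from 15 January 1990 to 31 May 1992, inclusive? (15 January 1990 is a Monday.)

124

15 January 1990 is a Monday; the first Friday on or after it is 19 January 1990 (4 days later).
From 19 January 1990 to 31 May 1992: 346 + 365 + 152 = 863 days (rest of 1990, 1991, to 31 May 1992 in 1992).
863 ÷ 7 = 123 full weeks with remainder 2, so 123 more Fridays after the first → 124.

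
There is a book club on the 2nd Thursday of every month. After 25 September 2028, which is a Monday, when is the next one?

12 October 2028

September 2028 starts on a Friday; its first Thursday is the 7th, so the 2nd Thursday is the 14th — 14 September 2028.
That is not after 25 September 2028, so look at October 2028.
October 2028 starts on a Sunday; its first Thursday is the 5th, so the 2nd Thursday is the 12th — 12 October 2028.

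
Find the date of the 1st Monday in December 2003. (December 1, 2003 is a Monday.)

2003-12-01

December 2003 begins on a Monday, so the first Monday is December 1.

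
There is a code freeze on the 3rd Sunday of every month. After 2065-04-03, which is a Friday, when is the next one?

April 2065 starts on a Wednesday; its first Sunday is the 5th, so the 3rd Sunday is the 19th — 2065-04-19.
2065-04-19 is after 2065-04-03, so that is the next one.

2065-04-19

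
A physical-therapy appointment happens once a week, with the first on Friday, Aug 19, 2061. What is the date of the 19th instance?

The 19th occurrence is 18 intervals after the first: 18 × 7 = 126 days after Aug 19, 2061.
Aug has 31 days — 12 days to the end of Aug leaves 114.
Sep has 30 days (84 left).
Oct has 31 days (53 left).
Nov has 30 days (23 left).
23 days into Dec → Dec 23, 2061.

Dec 23, 2061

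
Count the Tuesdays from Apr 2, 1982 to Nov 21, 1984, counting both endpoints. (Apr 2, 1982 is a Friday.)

Apr 2, 1982 is a Friday; the first Tuesday on or after it is Apr 6, 1982 (4 days later).
From Apr 6, 1982 to Nov 21, 1984: 269 + 365 + 326 = 960 days (rest of 1982, 1983, to Nov 21, 1984 in 1984).
960 ÷ 7 = 137 full weeks with remainder 1, so 137 more Tuesdays after the first → 138.

138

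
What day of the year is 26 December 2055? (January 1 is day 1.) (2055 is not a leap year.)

360

Days in months before December: 31 + 28 + 31 + 30 + 31 + 30 + 31 + 31 + 30 + 31 + 30 = 334.
Plus 26 days into December → day 360.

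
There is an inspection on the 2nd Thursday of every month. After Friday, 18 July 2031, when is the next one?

July 2031 starts on a Tuesday; its first Thursday is the 3rd, so the 2nd Thursday is the 10th — 10 July 2031.
That is not after 18 July 2031, so look at August 2031.
August 2031 starts on a Friday; its first Thursday is the 7th, so the 2nd Thursday is the 14th — 14 August 2031.

14 August 2031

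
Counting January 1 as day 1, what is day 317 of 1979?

1979-11-13

January has 31 days (317 − 31 = 286 remain).
February has 28 days (286 − 28 = 258 remain).
March has 31 days (258 − 31 = 227 remain).
April has 30 days (227 − 30 = 197 remain).
May has 31 days (197 − 31 = 166 remain).
June has 30 days (166 − 30 = 136 remain).
July has 31 days (136 − 31 = 105 remain).
August has 31 days (105 − 31 = 74 remain).
September has 30 days (74 − 30 = 44 remain).
October has 31 days (44 − 31 = 13 remain).
13 into November → November 13.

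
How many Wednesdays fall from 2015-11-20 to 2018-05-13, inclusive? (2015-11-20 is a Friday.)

129

2015-11-20 is a Friday; the first Wednesday on or after it is 2015-11-25 (5 days later).
From 2015-11-25 to 2018-05-13: 36 + 366 + 365 + 133 = 900 days (rest of 2015, 2016, 2017, to 2018-05-13 in 2018).
900 ÷ 7 = 128 full weeks with remainder 4, so 128 more Wednesdays after the first → 129.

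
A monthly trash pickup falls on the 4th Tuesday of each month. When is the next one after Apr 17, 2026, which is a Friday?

Apr 28, 2026

Apr 2026 starts on a Wednesday; its first Tuesday is the 7th, so the 4th Tuesday is the 28th — Apr 28, 2026.
Apr 28, 2026 is after Apr 17, 2026, so that is the next one.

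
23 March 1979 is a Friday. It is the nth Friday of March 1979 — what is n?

4th

Day 23 falls in week ⌈23/7⌉ of the month.
Days 1–7 hold the 1st Friday, 8–14 the 2nd, 15–21 the 3rd, 22–28 the 4th, 29–31 the 5th.
23 is in the range for the 4th.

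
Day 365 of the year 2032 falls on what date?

January has 31 days (365 − 31 = 334 remain).
February has 29 days (334 − 29 = 305 remain).
March has 31 days (305 − 31 = 274 remain).
April has 30 days (274 − 30 = 244 remain).
May has 31 days (244 − 31 = 213 remain).
June has 30 days (213 − 30 = 183 remain).
July has 31 days (183 − 31 = 152 remain).
August has 31 days (152 − 31 = 121 remain).
September has 30 days (121 − 30 = 91 remain).
October has 31 days (91 − 31 = 60 remain).
November has 30 days (60 − 30 = 30 remain).
30 into December → December 30.

2032-12-30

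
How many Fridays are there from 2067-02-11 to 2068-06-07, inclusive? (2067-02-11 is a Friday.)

69

2067-02-11 is a Friday; the first Friday on or after it is 2067-02-11.
From 2067-02-11 to 2068-06-07: 323 + 159 = 482 days (rest of 2067, to 2068-06-07 in 2068).
482 ÷ 7 = 68 full weeks with remainder 6, so 68 more Fridays after the first → 69.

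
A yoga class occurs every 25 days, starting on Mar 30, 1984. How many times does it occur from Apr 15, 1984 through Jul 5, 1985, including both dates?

Occurrences land 25·i days after Mar 30, 1984 for i = 0, 1, 2, …
Apr 15, 1984 is 16 days after the start; 16 ÷ 25 = 0 remainder 16; since the remainder is 16, round up to i = 1. First occurrence in the window: #2 on Apr 24, 1984 (1×25 = 25 days in).
Jul 5, 1985 is 462 days after the start; 462 ÷ 25 = 18 remainder 12. Last occurrence in the window: #19 on Jun 23, 1985.
Occurrences #2 through #19: 18 in total.

18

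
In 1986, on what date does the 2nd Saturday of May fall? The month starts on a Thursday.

1986-05-10

May 1986 begins on a Thursday, so the first Saturday is May 3 (2 days later).
The 2nd Saturday is 1 weeks later: 3 + 7 = 10.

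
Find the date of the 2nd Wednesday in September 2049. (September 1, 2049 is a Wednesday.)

2049-09-08

September 2049 begins on a Wednesday, so the first Wednesday is September 1.
The 2nd Wednesday is 1 weeks later: 1 + 7 = 8.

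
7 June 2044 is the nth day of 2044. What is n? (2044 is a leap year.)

159

Days in months before June: 31 + 29 + 31 + 30 + 31 = 152.
Plus 7 days into June → day 159.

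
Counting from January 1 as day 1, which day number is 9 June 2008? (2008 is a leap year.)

161

Days in months before June: 31 + 29 + 31 + 30 + 31 = 152.
Plus 9 days into June → day 161.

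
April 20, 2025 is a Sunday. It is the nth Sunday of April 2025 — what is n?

Day 20 falls in week ⌈20/7⌉ of the month.
Days 1–7 hold the 1st Sunday, 8–14 the 2nd, 15–21 the 3rd, 22–28 the 4th, 29–31 the 5th.
20 is in the range for the 3rd.

3rd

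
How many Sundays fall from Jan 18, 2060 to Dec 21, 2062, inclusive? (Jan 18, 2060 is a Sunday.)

Jan 18, 2060 is a Sunday; the first Sunday on or after it is Jan 18, 2060.
From Jan 18, 2060 to Dec 21, 2062: 348 + 365 + 355 = 1068 days (rest of 2060, 2061, to Dec 21, 2062 in 2062).
1068 ÷ 7 = 152 full weeks with remainder 4, so 152 more Sundays after the first → 153.

153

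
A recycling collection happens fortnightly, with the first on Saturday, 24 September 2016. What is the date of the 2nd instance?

8 October 2016

The 2nd occurrence is 1 interval after the first: 1 × 14 = 14 days after 24 September 2016.
September has 30 days — 6 days to the end of September leaves 8.
8 days into October → 8 October 2016.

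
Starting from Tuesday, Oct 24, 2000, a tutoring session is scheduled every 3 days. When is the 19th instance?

Dec 17, 2000

The 19th occurrence is 18 intervals after the first: 18 × 3 = 54 days after Oct 24, 2000.
Oct has 31 days — 7 days to the end of Oct leaves 47.
Nov has 30 days (17 left).
17 days into Dec → Dec 17, 2000.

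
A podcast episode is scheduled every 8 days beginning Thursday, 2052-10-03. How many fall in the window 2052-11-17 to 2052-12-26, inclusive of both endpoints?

5

Occurrences land 8·i days after 2052-10-03 for i = 0, 1, 2, …
2052-11-17 is 45 days after the start; 45 ÷ 8 = 5 remainder 5; since the remainder is 5, round up to i = 6. First occurrence in the window: #7 on 2052-11-20 (6×8 = 48 days in).
2052-12-26 is 84 days after the start; 84 ÷ 8 = 10 remainder 4. Last occurrence in the window: #11 on 2052-12-22.
Occurrences #7 through #11: 5 in total.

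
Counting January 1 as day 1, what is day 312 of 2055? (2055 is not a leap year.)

Nov 8, 2055

Jan has 31 days (312 − 31 = 281 remain).
Feb has 28 days (281 − 28 = 253 remain).
Mar has 31 days (253 − 31 = 222 remain).
Apr has 30 days (222 − 30 = 192 remain).
May has 31 days (192 − 31 = 161 remain).
Jun has 30 days (161 − 30 = 131 remain).
Jul has 31 days (131 − 31 = 100 remain).
Aug has 31 days (100 − 31 = 69 remain).
Sep has 30 days (69 − 30 = 39 remain).
Oct has 31 days (39 − 31 = 8 remain).
8 into Nov → Nov 8.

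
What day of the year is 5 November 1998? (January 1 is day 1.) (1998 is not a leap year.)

Days in months before November: 31 + 28 + 31 + 30 + 31 + 30 + 31 + 31 + 30 + 31 = 304.
Plus 5 days into November → day 309.

309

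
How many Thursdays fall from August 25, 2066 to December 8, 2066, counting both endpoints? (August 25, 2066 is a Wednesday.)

15

August 25, 2066 is a Wednesday; the first Thursday on or after it is August 26, 2066 (1 day later).
From August 26, 2066 to December 8, 2066: 5 + 30 + 31 + 30 + 8 = 104 days (rest of August, September, October, November, December).
104 ÷ 7 = 14 full weeks with remainder 6, so 14 more Thursdays after the first → 15.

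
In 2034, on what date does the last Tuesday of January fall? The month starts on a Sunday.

January 2034 begins on a Sunday, so the first Tuesday is January 3 (2 days later).
January 2034 has 31 days. Adding weeks: 3, 10, 17, 24, 31 — the last one ≤ 31 is the 31st.

January 31, 2034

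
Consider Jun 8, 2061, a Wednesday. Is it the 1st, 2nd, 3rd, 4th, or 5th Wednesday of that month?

Day 8 falls in week ⌈8/7⌉ of the month.
Days 1–7 hold the 1st Wednesday, 8–14 the 2nd, 15–21 the 3rd, 22–28 the 4th, 29–31 the 5th.
8 is in the range for the 2nd.

2nd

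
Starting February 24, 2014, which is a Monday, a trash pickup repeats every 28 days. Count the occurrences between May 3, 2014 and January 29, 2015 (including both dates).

Occurrences land 28·i days after February 24, 2014 for i = 0, 1, 2, …
May 3, 2014 is 68 days after the start; 68 ÷ 28 = 2 remainder 12; since the remainder is 12, round up to i = 3. First occurrence in the window: #4 on May 19, 2014 (3×28 = 84 days in).
January 29, 2015 is 339 days after the start; 339 ÷ 28 = 12 remainder 3. Last occurrence in the window: #13 on January 26, 2015.
Occurrences #4 through #13: 10 in total.

10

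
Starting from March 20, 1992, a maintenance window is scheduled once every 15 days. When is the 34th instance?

The 34th occurrence is 33 intervals after the first: 33 × 15 = 495 days after March 20, 1992.
March has 31 days — 11 days to the end of March leaves 484.
From end of March to end of 1992 is 275 days (209 left).
January has 31 days (178 left).
February has 28 days (150 left).
March has 31 days (119 left).
April has 30 days (89 left).
May has 31 days (58 left).
June has 30 days (28 left).
28 days into July → July 28, 1993.

July 28, 1993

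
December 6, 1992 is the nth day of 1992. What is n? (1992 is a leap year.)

341

Days in months before December: 31 + 29 + 31 + 30 + 31 + 30 + 31 + 31 + 30 + 31 + 30 = 335.
Plus 6 days into December → day 341.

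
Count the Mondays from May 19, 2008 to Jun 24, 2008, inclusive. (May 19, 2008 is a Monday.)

May 19, 2008 is a Monday; the first Monday on or after it is May 19, 2008.
From May 19, 2008 to Jun 24, 2008: 12 + 24 = 36 days (rest of May, Jun).
36 ÷ 7 = 5 full weeks with remainder 1, so 5 more Mondays after the first → 6.

6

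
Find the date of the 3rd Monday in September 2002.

September 16, 2002

The first Monday of September 2002 is September 2.
The 3rd Monday is 2 weeks later: 2 + 14 = 16.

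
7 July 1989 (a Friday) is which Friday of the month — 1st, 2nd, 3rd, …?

1st

Day 7 falls in week ⌈7/7⌉ of the month.
Days 1–7 hold the 1st Friday, 8–14 the 2nd, 15–21 the 3rd, 22–28 the 4th, 29–31 the 5th.
7 is in the range for the 1st.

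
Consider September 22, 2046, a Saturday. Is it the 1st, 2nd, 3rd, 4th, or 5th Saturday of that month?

4th

Day 22 falls in week ⌈22/7⌉ of the month.
Days 1–7 hold the 1st Saturday, 8–14 the 2nd, 15–21 the 3rd, 22–28 the 4th, 29–31 the 5th.
22 is in the range for the 4th.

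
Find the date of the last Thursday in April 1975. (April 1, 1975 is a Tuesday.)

April 24, 1975

April 1975 begins on a Tuesday, so the first Thursday is April 3 (2 days later).
April 1975 has 30 days. Adding weeks: 3, 10, 17, 24 — the last one ≤ 30 is the 24th.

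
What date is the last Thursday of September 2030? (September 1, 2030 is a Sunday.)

September 2030 begins on a Sunday, so the first Thursday is September 5 (4 days later).
September 2030 has 30 days. Adding weeks: 5, 12, 19, 26 — the last one ≤ 30 is the 26th.

2030-09-26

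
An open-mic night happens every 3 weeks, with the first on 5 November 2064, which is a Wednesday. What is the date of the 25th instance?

The 25th occurrence is 24 intervals after the first: 24 × 21 = 504 days after 5 November 2064.
November has 30 days — 25 days to the end of November leaves 479.
From end of November to end of 2064 is 31 days (448 left).
2065 has 365 days (83 left).
January has 31 days (52 left).
February has 28 days (24 left).
24 days into March → 24 March 2066.

24 March 2066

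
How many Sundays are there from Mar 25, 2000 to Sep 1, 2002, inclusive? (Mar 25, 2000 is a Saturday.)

Mar 25, 2000 is a Saturday; the first Sunday on or after it is Mar 26, 2000 (1 day later).
From Mar 26, 2000 to Sep 1, 2002: 280 + 365 + 244 = 889 days (rest of 2000, 2001, to Sep 1, 2002 in 2002).
889 ÷ 7 = 127 full weeks with remainder 0, so 127 more Sundays after the first → 128.

128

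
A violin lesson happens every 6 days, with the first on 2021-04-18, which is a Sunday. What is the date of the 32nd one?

2021-10-21

The 32nd occurrence is 31 intervals after the first: 31 × 6 = 186 days after 2021-04-18.
April has 30 days — 12 days to the end of April leaves 174.
May has 31 days (143 left).
June has 30 days (113 left).
July has 31 days (82 left).
August has 31 days (51 left).
September has 30 days (21 left).
21 days into October → 2021-10-21.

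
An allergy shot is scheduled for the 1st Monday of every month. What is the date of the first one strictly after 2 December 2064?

December 2064 starts on a Monday, so its 1st Monday is 1 December 2064.
That is not after 2 December 2064, so look at January 2065.
January 2065 starts on a Thursday, so its 1st Monday is 5 January 2065 (4 days in).

5 January 2065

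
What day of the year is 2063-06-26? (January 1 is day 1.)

Days in months before June: 31 + 28 + 31 + 30 + 31 = 151.
Plus 26 days into June → day 177.

177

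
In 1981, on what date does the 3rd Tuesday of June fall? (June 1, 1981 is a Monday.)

June 1981 begins on a Monday, so the first Tuesday is June 2 (1 day later).
The 3rd Tuesday is 2 weeks later: 2 + 14 = 16.

16 June 1981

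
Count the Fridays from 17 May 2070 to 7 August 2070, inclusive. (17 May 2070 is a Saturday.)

11

17 May 2070 is a Saturday; the first Friday on or after it is 23 May 2070 (6 days later).
From 23 May 2070 to 7 August 2070: 8 + 30 + 31 + 7 = 76 days (rest of May, June, July, August).
76 ÷ 7 = 10 full weeks with remainder 6, so 10 more Fridays after the first → 11.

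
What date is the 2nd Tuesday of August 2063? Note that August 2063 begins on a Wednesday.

August 2063 begins on a Wednesday, so the first Tuesday is August 7 (6 days later).
The 2nd Tuesday is 1 weeks later: 7 + 7 = 14.

14 August 2063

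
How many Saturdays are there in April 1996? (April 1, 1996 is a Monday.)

April 1, 1996 is a Monday; the first Saturday on or after it is April 6, 1996 (5 days later).
From April 6, 1996 to April 30, 1996 is 30 − 6 = 24 days.
24 ÷ 7 = 3 full weeks with remainder 3, so 3 more Saturdays after the first → 4.

4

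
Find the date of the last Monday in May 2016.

May 30, 2016

May 2016 begins on a Sunday, so the first Monday is May 2 (1 day later).
May 2016 has 31 days. Adding weeks: 2, 9, 16, 23, 30 — the last one ≤ 31 is the 30th.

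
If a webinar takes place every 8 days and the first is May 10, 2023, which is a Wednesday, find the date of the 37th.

February 22, 2024

The 37th occurrence is 36 intervals after the first: 36 × 8 = 288 days after May 10, 2023.
May has 31 days — 21 days to the end of May leaves 267.
June has 30 days (237 left).
July has 31 days (206 left).
August has 31 days (175 left).
September has 30 days (145 left).
October has 31 days (114 left).
November has 30 days (84 left).
December has 31 days (53 left).
January has 31 days (22 left).
22 days into February → February 22, 2024.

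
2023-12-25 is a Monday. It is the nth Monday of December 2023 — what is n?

4th

Day 25 falls in week ⌈25/7⌉ of the month.
Days 1–7 hold the 1st Monday, 8–14 the 2nd, 15–21 the 3rd, 22–28 the 4th, 29–31 the 5th.
25 is in the range for the 4th.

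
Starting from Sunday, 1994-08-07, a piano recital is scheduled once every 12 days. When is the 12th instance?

The 12th occurrence is 11 intervals after the first: 11 × 12 = 132 days after 1994-08-07.
August has 31 days — 24 days to the end of August leaves 108.
September has 30 days (78 left).
October has 31 days (47 left).
November has 30 days (17 left).
17 days into December → 1994-12-17.

1994-12-17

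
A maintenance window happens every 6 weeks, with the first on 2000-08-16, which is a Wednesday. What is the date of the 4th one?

2000-12-20

The 4th occurrence is 3 intervals after the first: 3 × 42 = 126 days after 2000-08-16.
August has 31 days — 15 days to the end of August leaves 111.
September has 30 days (81 left).
October has 31 days (50 left).
November has 30 days (20 left).
20 days into December → 2000-12-20.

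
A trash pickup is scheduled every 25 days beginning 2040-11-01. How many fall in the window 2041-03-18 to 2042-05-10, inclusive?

Occurrences land 25·i days after 2040-11-01 for i = 0, 1, 2, …
2041-03-18 is 137 days after the start; 137 ÷ 25 = 5 remainder 12; since the remainder is 12, round up to i = 6. First occurrence in the window: #7 on 2041-03-31 (6×25 = 150 days in).
2042-05-10 is 555 days after the start; 555 ÷ 25 = 22 remainder 5. Last occurrence in the window: #23 on 2042-05-05.
Occurrences #7 through #23: 17 in total.

17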